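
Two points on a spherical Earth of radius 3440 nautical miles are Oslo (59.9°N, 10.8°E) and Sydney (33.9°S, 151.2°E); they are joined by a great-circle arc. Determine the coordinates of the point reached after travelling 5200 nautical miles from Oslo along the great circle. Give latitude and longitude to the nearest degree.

≈ (16°N, 123°E)

From cos δ = sin φ₁ sin φ₂ + cos φ₁ cos φ₂ cos Δλ, the central angle is δ ≈ 2.504 rad (143.4°). The total great-circle distance is δ·R ≈ 2.504 × 3440 ≈ 8612 nmi, so the target fraction is f = 5200/8612 ≈ 0.604.
Interpolate at f ≈ 0.604 with slerp weights a = sin((1−f)δ)/sin δ ≈ 1.405, b = sin(fδ)/sin δ ≈ 1.676.
p = a·p₁ + b·p₂ ≈ (-0.527, 0.802, 0.281); φ = arcsin(p_z) ≈ 16.33°, λ = atan2(p_y, p_x) ≈ 123.29°.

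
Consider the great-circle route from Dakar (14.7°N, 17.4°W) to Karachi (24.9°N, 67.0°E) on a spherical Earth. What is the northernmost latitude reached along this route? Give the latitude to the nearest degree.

≈ 27°N

The great circle lies in the plane with unit normal n̂ = (p₁ × p₂)/|p₁ × p₂|.
Here n̂_z ≈ +0.890; the vertex latitude is φ_max = arccos|n̂_z| ≈ 27.2°.
Check via Clairaut: cos φ_max = |cos φ₁| · sin C = cos(14.7°)·sin(66.9°) ≈ 0.890, again giving ≈ 27.2°.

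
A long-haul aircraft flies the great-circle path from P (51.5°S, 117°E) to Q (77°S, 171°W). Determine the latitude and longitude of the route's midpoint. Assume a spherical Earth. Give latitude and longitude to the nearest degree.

≈ (68°S, 134°E)

Convert each endpoint to a unit vector on the sphere (x = cos φ cos λ, y = cos φ sin λ, z = sin φ).
The central angle between the endpoints is δ = arccos(p₁·p₂) ≈ 0.634 rad (36.3°).
Interpolate at f = 1/2 with slerp weights a = sin((1−f)δ)/sin δ ≈ 0.526, b = sin(fδ)/sin δ ≈ 0.526.
p = a·p₁ + b·p₂ ≈ (-0.266, 0.273, -0.925); φ = arcsin(p_z) ≈ -67.60°, λ = atan2(p_y, p_x) ≈ 134.18°.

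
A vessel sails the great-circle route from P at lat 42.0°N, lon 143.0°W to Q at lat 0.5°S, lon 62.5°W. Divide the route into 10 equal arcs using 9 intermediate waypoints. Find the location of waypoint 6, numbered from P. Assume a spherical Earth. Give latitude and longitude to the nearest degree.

Convert each endpoint to a unit vector on the sphere (x = cos φ cos λ, y = cos φ sin λ, z = sin φ).
The central angle between the endpoints is δ = arccos(p₁·p₂) ≈ 1.454 rad (83.3°).
Interpolate at f = 6/10 with slerp weights a = sin((1−f)δ)/sin δ ≈ 0.553, b = sin(fδ)/sin δ ≈ 0.771.
p = a·p₁ + b·p₂ ≈ (0.028, -0.931, 0.363); φ = arcsin(p_z) ≈ 21.31°, λ = atan2(p_y, p_x) ≈ -88.29°.

≈ lat 21°N, lon 88°W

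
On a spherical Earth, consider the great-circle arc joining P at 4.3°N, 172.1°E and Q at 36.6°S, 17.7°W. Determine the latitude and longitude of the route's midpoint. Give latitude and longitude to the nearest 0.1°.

Write both endpoints as unit vectors p₁, p₂ with components (cos φ cos λ, cos φ sin λ, sin φ).
The central angle between the endpoints is δ = arccos(p₁·p₂) ≈ 2.556 rad (146.5°).
Interpolate at f = 1/2 with slerp weights a = sin((1−f)δ)/sin δ ≈ 1.733, b = sin(fδ)/sin δ ≈ 1.733.
p = a·p₁ + b·p₂ ≈ (-0.386, -0.186, -0.903); φ = arcsin(p_z) ≈ -64.62°, λ = atan2(p_y, p_x) ≈ -154.35°.

≈ 64.6°S, 154.4°W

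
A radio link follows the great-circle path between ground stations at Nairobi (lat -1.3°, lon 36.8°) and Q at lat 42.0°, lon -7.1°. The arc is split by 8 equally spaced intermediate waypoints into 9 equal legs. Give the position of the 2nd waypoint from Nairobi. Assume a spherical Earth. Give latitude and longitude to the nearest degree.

≈ lat 9°, lon 29°

The haversine formula gives a central angle δ ≈ 1.024 rad (58.7°) between the endpoints.
Interpolate at f = 2/9 with slerp weights a = sin((1−f)δ)/sin δ ≈ 0.837, b = sin(fδ)/sin δ ≈ 0.264.
p = a·p₁ + b·p₂ ≈ (0.865, 0.477, 0.158); φ = arcsin(p_z) ≈ 9.07°, λ = atan2(p_y, p_x) ≈ 28.88°.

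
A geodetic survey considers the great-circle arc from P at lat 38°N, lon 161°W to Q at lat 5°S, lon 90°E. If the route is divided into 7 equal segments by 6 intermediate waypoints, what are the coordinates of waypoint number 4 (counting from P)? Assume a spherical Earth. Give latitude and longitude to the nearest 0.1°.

≈ lat 22.8°N, lon 127.9°E

Convert each endpoint to a unit vector on the sphere (x = cos φ cos λ, y = cos φ sin λ, z = sin φ).
The central angle between the endpoints is δ = arccos(p₁·p₂) ≈ 1.885 rad (108.0°).
Interpolate at f = 4/7 with slerp weights a = sin((1−f)δ)/sin δ ≈ 0.760, b = sin(fδ)/sin δ ≈ 0.926.
p = a·p₁ + b·p₂ ≈ (-0.566, 0.728, 0.387); φ = arcsin(p_z) ≈ 22.78°, λ = atan2(p_y, p_x) ≈ 127.90°.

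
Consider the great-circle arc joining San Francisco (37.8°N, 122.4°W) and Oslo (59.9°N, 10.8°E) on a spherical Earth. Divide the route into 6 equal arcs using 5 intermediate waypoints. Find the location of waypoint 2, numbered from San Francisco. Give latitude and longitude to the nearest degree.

The haversine formula gives a central angle δ ≈ 1.309 rad (75.0°) between the endpoints.
Interpolate at f = 2/6 with slerp weights a = sin((1−f)δ)/sin δ ≈ 0.793, b = sin(fδ)/sin δ ≈ 0.437.
p = a·p₁ + b·p₂ ≈ (-0.120, -0.488, 0.865); φ = arcsin(p_z) ≈ 59.83°, λ = atan2(p_y, p_x) ≈ -103.84°.

≈ (60°N, 104°W)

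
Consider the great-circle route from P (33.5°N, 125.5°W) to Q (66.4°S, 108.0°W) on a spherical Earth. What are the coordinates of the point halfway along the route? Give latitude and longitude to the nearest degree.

≈ (17°S, 120°W)

Write both endpoints as unit vectors p₁, p₂ with components (cos φ cos λ, cos φ sin λ, sin φ).
The central angle between the endpoints is δ = arccos(p₁·p₂) ≈ 1.759 rad (100.8°).
Interpolate at f = 1/2 with slerp weights a = sin((1−f)δ)/sin δ ≈ 0.784, b = sin(fδ)/sin δ ≈ 0.784.
p = a·p₁ + b·p₂ ≈ (-0.477, -0.831, -0.286); φ = arcsin(p_z) ≈ -16.61°, λ = atan2(p_y, p_x) ≈ -119.84°.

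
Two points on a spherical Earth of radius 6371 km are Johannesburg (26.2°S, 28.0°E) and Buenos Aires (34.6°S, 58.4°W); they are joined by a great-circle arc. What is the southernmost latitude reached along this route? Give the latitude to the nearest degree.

The great circle lies in the plane with unit normal n̂ = (p₁ × p₂)/|p₁ × p₂|.
Here n̂_z ≈ -0.772; the vertex latitude is φ_max = arccos|n̂_z| ≈ 39.5°.

≈ 39°S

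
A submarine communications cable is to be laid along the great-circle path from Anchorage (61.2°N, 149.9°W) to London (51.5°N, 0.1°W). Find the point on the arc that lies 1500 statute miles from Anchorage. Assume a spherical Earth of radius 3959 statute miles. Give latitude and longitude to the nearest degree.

Write both endpoints as unit vectors p₁, p₂ with components (cos φ cos λ, cos φ sin λ, sin φ).
The central angle between the endpoints is δ = arccos(p₁·p₂) ≈ 1.130 rad (64.7°). The total great-circle distance is δ·R ≈ 1.130 × 3959 ≈ 4474 mi, so the target fraction is f = 1500/4474 ≈ 0.335.
Interpolate at f ≈ 0.335 with slerp weights a = sin((1−f)δ)/sin δ ≈ 0.755, b = sin(fδ)/sin δ ≈ 0.409.
p = a·p₁ + b·p₂ ≈ (-0.060, -0.183, 0.981); φ = arcsin(p_z) ≈ 78.91°, λ = atan2(p_y, p_x) ≈ -108.15°.

≈ (79°N, 108°W)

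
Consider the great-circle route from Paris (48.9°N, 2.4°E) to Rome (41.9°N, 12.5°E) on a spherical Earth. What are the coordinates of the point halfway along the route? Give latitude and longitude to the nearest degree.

≈ 46°N, 8°E

Convert each endpoint to a unit vector on the sphere (x = cos φ cos λ, y = cos φ sin λ, z = sin φ).
The central angle between the endpoints is δ = arccos(p₁·p₂) ≈ 0.174 rad (9.9°).
Interpolate at f = 1/2 with slerp weights a = sin((1−f)δ)/sin δ ≈ 0.502, b = sin(fδ)/sin δ ≈ 0.502.
p = a·p₁ + b·p₂ ≈ (0.694, 0.095, 0.713); φ = arcsin(p_z) ≈ 45.51°, λ = atan2(p_y, p_x) ≈ 7.76°.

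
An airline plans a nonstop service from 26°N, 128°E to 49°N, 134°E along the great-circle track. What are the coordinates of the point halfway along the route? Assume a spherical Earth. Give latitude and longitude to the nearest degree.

≈ 38°N, 131°E

Convert each endpoint to a unit vector on the sphere (x = cos φ cos λ, y = cos φ sin λ, z = sin φ).
The central angle between the endpoints is δ = arccos(p₁·p₂) ≈ 0.410 rad (23.5°).
Interpolate at f = 1/2 with slerp weights a = sin((1−f)δ)/sin δ ≈ 0.511, b = sin(fδ)/sin δ ≈ 0.511.
p = a·p₁ + b·p₂ ≈ (-0.515, 0.603, 0.609); φ = arcsin(p_z) ≈ 37.54°, λ = atan2(p_y, p_x) ≈ 130.53°.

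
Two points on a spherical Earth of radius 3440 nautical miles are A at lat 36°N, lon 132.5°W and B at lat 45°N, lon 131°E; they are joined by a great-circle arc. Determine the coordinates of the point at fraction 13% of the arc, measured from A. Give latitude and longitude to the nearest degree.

Write both endpoints as unit vectors p₁, p₂ with components (cos φ cos λ, cos φ sin λ, sin φ).
The central angle between the endpoints is δ = arccos(p₁·p₂) ≈ 1.212 rad (69.5°).
Interpolate at f = 0.13 with slerp weights a = sin((1−f)δ)/sin δ ≈ 0.929, b = sin(fδ)/sin δ ≈ 0.168.
p = a·p₁ + b·p₂ ≈ (-0.585, -0.465, 0.664); φ = arcsin(p_z) ≈ 41.64°, λ = atan2(p_y, p_x) ≈ -141.57°.

≈ lat 42°N, lon 142°W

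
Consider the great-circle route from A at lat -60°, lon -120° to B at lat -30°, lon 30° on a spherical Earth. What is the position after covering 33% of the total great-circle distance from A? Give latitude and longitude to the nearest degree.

≈ lat -77°, lon -47°

The haversine formula gives a central angle δ ≈ 1.513 rad (86.7°) between the endpoints.
Interpolate at f = 0.33 with slerp weights a = sin((1−f)δ)/sin δ ≈ 0.850, b = sin(fδ)/sin δ ≈ 0.480.
p = a·p₁ + b·p₂ ≈ (0.147, -0.160, -0.976); φ = arcsin(p_z) ≈ -77.43°, λ = atan2(p_y, p_x) ≈ -47.49°.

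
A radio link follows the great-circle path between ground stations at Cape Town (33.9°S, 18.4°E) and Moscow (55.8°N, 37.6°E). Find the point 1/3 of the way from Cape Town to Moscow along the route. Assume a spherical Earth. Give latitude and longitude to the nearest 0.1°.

≈ 3.9°S, 23.8°E

From cos δ = sin φ₁ sin φ₂ + cos φ₁ cos φ₂ cos Δλ, the central angle is δ ≈ 1.592 rad (91.2°).
Interpolate at f = 1/3 with slerp weights a = sin((1−f)δ)/sin δ ≈ 0.873, b = sin(fδ)/sin δ ≈ 0.506.
p = a·p₁ + b·p₂ ≈ (0.913, 0.402, -0.068); φ = arcsin(p_z) ≈ -3.92°, λ = atan2(p_y, p_x) ≈ 23.78°.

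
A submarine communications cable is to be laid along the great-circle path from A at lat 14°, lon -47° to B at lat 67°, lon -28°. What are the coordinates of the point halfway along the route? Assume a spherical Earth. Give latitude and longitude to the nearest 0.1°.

≈ lat 40.8°, lon -41.6°

Convert each endpoint to a unit vector on the sphere (x = cos φ cos λ, y = cos φ sin λ, z = sin φ).
The central angle between the endpoints is δ = arccos(p₁·p₂) ≈ 0.951 rad (54.5°).
Interpolate at f = 1/2 with slerp weights a = sin((1−f)δ)/sin δ ≈ 0.562, b = sin(fδ)/sin δ ≈ 0.562.
p = a·p₁ + b·p₂ ≈ (0.566, -0.502, 0.654); φ = arcsin(p_z) ≈ 40.82°, λ = atan2(p_y, p_x) ≈ -41.58°.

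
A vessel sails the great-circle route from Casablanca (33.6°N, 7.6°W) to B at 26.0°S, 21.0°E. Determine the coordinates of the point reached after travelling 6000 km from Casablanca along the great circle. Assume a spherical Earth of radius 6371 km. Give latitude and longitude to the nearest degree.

≈ 16°S, 16°E

From cos δ = sin φ₁ sin φ₂ + cos φ₁ cos φ₂ cos Δλ, the central angle is δ ≈ 1.143 rad (65.5°). The total great-circle distance is δ·R ≈ 1.143 × 6371 ≈ 7283 km, so the target fraction is f = 6000/7283 ≈ 0.824.
Interpolate at f ≈ 0.824 with slerp weights a = sin((1−f)δ)/sin δ ≈ 0.220, b = sin(fδ)/sin δ ≈ 0.889.
p = a·p₁ + b·p₂ ≈ (0.927, 0.262, -0.268); φ = arcsin(p_z) ≈ -15.54°, λ = atan2(p_y, p_x) ≈ 15.78°.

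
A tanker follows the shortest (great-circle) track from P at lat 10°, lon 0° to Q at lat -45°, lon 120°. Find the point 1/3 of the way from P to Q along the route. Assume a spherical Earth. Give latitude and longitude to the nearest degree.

Convert each endpoint to a unit vector on the sphere (x = cos φ cos λ, y = cos φ sin λ, z = sin φ).
The central angle between the endpoints is δ = arccos(p₁·p₂) ≈ 2.061 rad (118.1°).
Interpolate at f = 1/3 with slerp weights a = sin((1−f)δ)/sin δ ≈ 1.112, b = sin(fδ)/sin δ ≈ 0.719.
p = a·p₁ + b·p₂ ≈ (0.841, 0.440, -0.315); φ = arcsin(p_z) ≈ -18.38°, λ = atan2(p_y, p_x) ≈ 27.64°.

≈ lat -18°, lon 28°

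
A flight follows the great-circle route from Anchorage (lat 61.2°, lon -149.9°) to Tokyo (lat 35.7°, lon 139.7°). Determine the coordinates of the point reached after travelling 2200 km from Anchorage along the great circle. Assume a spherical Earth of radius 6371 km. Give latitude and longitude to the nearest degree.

≈ lat 56°, lon 172°

Write both endpoints as unit vectors p₁, p₂ with components (cos φ cos λ, cos φ sin λ, sin φ).
The central angle between the endpoints is δ = arccos(p₁·p₂) ≈ 0.873 rad (50.0°). The total great-circle distance is δ·R ≈ 0.873 × 6371 ≈ 5561 km, so the target fraction is f = 2200/5561 ≈ 0.396.
Interpolate at f ≈ 0.396 with slerp weights a = sin((1−f)δ)/sin δ ≈ 0.657, b = sin(fδ)/sin δ ≈ 0.442.
p = a·p₁ + b·p₂ ≈ (-0.547, 0.073, 0.834); φ = arcsin(p_z) ≈ 56.47°, λ = atan2(p_y, p_x) ≈ 172.38°.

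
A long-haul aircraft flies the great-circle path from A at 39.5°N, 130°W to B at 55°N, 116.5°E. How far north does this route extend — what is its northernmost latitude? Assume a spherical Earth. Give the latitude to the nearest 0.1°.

≈ 64.4°N

The great circle lies in the plane with unit normal n̂ = (p₁ × p₂)/|p₁ × p₂|.
Here n̂_z ≈ -0.432; the vertex latitude is φ_max = arccos|n̂_z| ≈ 64.4°.
Check via Clairaut: cos φ_max = |cos φ₁| · sin C = cos(39.5°)·sin(34.1°) ≈ 0.432, again giving ≈ 64.4°.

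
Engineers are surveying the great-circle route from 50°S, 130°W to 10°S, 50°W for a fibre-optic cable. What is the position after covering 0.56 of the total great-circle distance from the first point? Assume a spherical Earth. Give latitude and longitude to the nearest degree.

≈ 34°S, 76°W

The haversine formula gives a central angle δ ≈ 1.325 rad (75.9°) between the endpoints.
Interpolate at f = 0.56 with slerp weights a = sin((1−f)δ)/sin δ ≈ 0.568, b = sin(fδ)/sin δ ≈ 0.697.
p = a·p₁ + b·p₂ ≈ (0.207, -0.805, -0.556); φ = arcsin(p_z) ≈ -33.77°, λ = atan2(p_y, p_x) ≈ -75.61°.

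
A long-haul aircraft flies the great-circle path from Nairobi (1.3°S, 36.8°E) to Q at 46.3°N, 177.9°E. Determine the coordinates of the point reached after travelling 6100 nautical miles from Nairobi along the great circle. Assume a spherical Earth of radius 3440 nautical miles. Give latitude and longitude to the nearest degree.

≈ 57°N, 146°E

Write both endpoints as unit vectors p₁, p₂ with components (cos φ cos λ, cos φ sin λ, sin φ).
The central angle between the endpoints is δ = arccos(p₁·p₂) ≈ 2.158 rad (123.6°). The total great-circle distance is δ·R ≈ 2.158 × 3440 ≈ 7423 nmi, so the target fraction is f = 6100/7423 ≈ 0.822.
Interpolate at f ≈ 0.822 with slerp weights a = sin((1−f)δ)/sin δ ≈ 0.451, b = sin(fδ)/sin δ ≈ 1.177.
p = a·p₁ + b·p₂ ≈ (-0.452, 0.300, 0.840); φ = arcsin(p_z) ≈ 57.18°, λ = atan2(p_y, p_x) ≈ 146.43°.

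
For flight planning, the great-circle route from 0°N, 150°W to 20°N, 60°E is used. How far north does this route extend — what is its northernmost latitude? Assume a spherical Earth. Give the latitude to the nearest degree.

The great circle lies in the plane with unit normal n̂ = (p₁ × p₂)/|p₁ × p₂|.
Here n̂_z ≈ -0.808; the vertex latitude is φ_max = arccos|n̂_z| ≈ 36.1°.
Check via Clairaut: cos φ_max = |cos φ₁| · sin C = cos(0.0°)·sin(53.9°) ≈ 0.808, again giving ≈ 36.1°.

≈ 36°N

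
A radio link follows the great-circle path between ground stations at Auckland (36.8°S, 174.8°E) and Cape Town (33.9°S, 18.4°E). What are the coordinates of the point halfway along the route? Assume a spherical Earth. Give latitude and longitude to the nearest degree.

Convert each endpoint to a unit vector on the sphere (x = cos φ cos λ, y = cos φ sin λ, z = sin φ).
The central angle between the endpoints is δ = arccos(p₁·p₂) ≈ 1.849 rad (106.0°).
Interpolate at f = 1/2 with slerp weights a = sin((1−f)δ)/sin δ ≈ 0.830, b = sin(fδ)/sin δ ≈ 0.830.
p = a·p₁ + b·p₂ ≈ (-0.008, 0.278, -0.961); φ = arcsin(p_z) ≈ -73.86°, λ = atan2(p_y, p_x) ≈ 91.69°.

≈ 74°S, 92°E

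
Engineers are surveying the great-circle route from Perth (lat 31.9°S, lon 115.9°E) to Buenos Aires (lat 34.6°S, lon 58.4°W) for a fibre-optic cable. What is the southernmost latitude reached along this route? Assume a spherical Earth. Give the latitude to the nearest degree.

The great circle lies in the plane with unit normal n̂ = (p₁ × p₂)/|p₁ × p₂|.
Here n̂_z ≈ -0.076; the vertex latitude is φ_max = arccos|n̂_z| ≈ 85.7°.
Check via Clairaut: cos φ_max = |cos φ₁| · sin C = cos(31.9°)·sin(174.9°) ≈ 0.076, again giving ≈ 85.7°.

≈ 86°S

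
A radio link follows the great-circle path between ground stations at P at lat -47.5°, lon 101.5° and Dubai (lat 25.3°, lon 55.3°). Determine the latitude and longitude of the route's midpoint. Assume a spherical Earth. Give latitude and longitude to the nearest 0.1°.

Convert each endpoint to a unit vector on the sphere (x = cos φ cos λ, y = cos φ sin λ, z = sin φ).
The central angle between the endpoints is δ = arccos(p₁·p₂) ≈ 1.463 rad (83.8°).
Interpolate at f = 1/2 with slerp weights a = sin((1−f)δ)/sin δ ≈ 0.672, b = sin(fδ)/sin δ ≈ 0.672.
p = a·p₁ + b·p₂ ≈ (0.255, 0.944, -0.208); φ = arcsin(p_z) ≈ -12.02°, λ = atan2(p_y, p_x) ≈ 74.87°.

≈ lat -12.0°, lon 74.9°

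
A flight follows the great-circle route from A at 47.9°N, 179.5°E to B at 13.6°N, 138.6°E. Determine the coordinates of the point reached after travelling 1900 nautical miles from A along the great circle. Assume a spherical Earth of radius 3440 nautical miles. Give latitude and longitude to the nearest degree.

≈ 27°N, 149°E

The haversine formula gives a central angle δ ≈ 0.841 rad (48.2°) between the endpoints. The total great-circle distance is δ·R ≈ 0.841 × 3440 ≈ 2892 nmi, so the target fraction is f = 1900/2892 ≈ 0.657.
Interpolate at f ≈ 0.657 with slerp weights a = sin((1−f)δ)/sin δ ≈ 0.382, b = sin(fδ)/sin δ ≈ 0.704.
p = a·p₁ + b·p₂ ≈ (-0.769, 0.455, 0.449); φ = arcsin(p_z) ≈ 26.66°, λ = atan2(p_y, p_x) ≈ 149.40°.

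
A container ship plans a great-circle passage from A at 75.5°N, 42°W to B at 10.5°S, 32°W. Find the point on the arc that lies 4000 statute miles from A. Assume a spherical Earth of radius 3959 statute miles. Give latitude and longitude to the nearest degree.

≈ 18°N, 33°W

Convert each endpoint to a unit vector on the sphere (x = cos φ cos λ, y = cos φ sin λ, z = sin φ).
The central angle between the endpoints is δ = arccos(p₁·p₂) ≈ 1.505 rad (86.2°). The total great-circle distance is δ·R ≈ 1.505 × 3959 ≈ 5957 mi, so the target fraction is f = 4000/5957 ≈ 0.671.
Interpolate at f ≈ 0.671 with slerp weights a = sin((1−f)δ)/sin δ ≈ 0.476, b = sin(fδ)/sin δ ≈ 0.849.
p = a·p₁ + b·p₂ ≈ (0.796, -0.522, 0.306); φ = arcsin(p_z) ≈ 17.80°, λ = atan2(p_y, p_x) ≈ -33.24°.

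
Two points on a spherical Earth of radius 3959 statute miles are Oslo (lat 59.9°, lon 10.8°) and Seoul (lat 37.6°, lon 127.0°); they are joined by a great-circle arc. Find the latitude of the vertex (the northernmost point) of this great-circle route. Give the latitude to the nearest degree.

≈ 68°

The great circle lies in the plane with unit normal n̂ = (p₁ × p₂)/|p₁ × p₂|.
Here n̂_z ≈ +0.381; the vertex latitude is φ_max = arccos|n̂_z| ≈ 67.6°.
Check via Clairaut: cos φ_max = |cos φ₁| · sin C = cos(59.9°)·sin(49.4°) ≈ 0.381, again giving ≈ 67.6°.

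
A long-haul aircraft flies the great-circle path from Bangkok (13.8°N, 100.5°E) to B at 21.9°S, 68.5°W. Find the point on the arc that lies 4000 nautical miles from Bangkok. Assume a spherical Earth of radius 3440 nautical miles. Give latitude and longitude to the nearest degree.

≈ 28°S, 47°E

The haversine formula gives a central angle δ ≈ 2.911 rad (166.8°) between the endpoints. The total great-circle distance is δ·R ≈ 2.911 × 3440 ≈ 10013 nmi, so the target fraction is f = 4000/10013 ≈ 0.399.
Interpolate at f ≈ 0.399 with slerp weights a = sin((1−f)δ)/sin δ ≈ 4.302, b = sin(fδ)/sin δ ≈ 4.012.
p = a·p₁ + b·p₂ ≈ (0.603, 0.645, -0.470); φ = arcsin(p_z) ≈ -28.04°, λ = atan2(p_y, p_x) ≈ 46.92°.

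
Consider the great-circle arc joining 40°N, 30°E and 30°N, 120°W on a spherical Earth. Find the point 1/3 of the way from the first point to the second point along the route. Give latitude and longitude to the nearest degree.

Write both endpoints as unit vectors p₁, p₂ with components (cos φ cos λ, cos φ sin λ, sin φ).
The central angle between the endpoints is δ = arccos(p₁·p₂) ≈ 1.827 rad (104.7°).
Interpolate at f = 1/3 with slerp weights a = sin((1−f)δ)/sin δ ≈ 0.970, b = sin(fδ)/sin δ ≈ 0.591.
p = a·p₁ + b·p₂ ≈ (0.387, -0.072, 0.919); φ = arcsin(p_z) ≈ 66.79°, λ = atan2(p_y, p_x) ≈ -10.51°.

≈ 67°N, 11°W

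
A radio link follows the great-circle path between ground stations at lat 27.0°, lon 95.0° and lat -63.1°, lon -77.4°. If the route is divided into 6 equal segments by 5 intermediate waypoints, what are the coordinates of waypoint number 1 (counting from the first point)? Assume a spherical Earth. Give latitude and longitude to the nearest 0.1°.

Write both endpoints as unit vectors p₁, p₂ with components (cos φ cos λ, cos φ sin λ, sin φ).
The central angle between the endpoints is δ = arccos(p₁·p₂) ≈ 2.506 rad (143.6°).
Interpolate at f = 1/6 with slerp weights a = sin((1−f)δ)/sin δ ≈ 1.463, b = sin(fδ)/sin δ ≈ 0.683.
p = a·p₁ + b·p₂ ≈ (-0.046, 0.997, 0.055); φ = arcsin(p_z) ≈ 3.18°, λ = atan2(p_y, p_x) ≈ 92.66°.

≈ lat 3.2°, lon 92.7°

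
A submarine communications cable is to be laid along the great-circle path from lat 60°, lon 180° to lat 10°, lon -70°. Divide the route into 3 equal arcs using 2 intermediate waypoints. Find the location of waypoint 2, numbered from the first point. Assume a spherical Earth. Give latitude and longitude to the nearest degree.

The haversine formula gives a central angle δ ≈ 1.589 rad (91.0°) between the endpoints.
Interpolate at f = 2/3 with slerp weights a = sin((1−f)δ)/sin δ ≈ 0.505, b = sin(fδ)/sin δ ≈ 0.872.
p = a·p₁ + b·p₂ ≈ (0.041, -0.807, 0.589); φ = arcsin(p_z) ≈ 36.09°, λ = atan2(p_y, p_x) ≈ -87.08°.

≈ lat 36°, lon -87°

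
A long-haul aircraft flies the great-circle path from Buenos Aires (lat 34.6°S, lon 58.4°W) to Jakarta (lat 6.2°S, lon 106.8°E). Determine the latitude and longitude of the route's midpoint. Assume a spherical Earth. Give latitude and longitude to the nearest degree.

The haversine formula gives a central angle δ ≈ 2.389 rad (136.9°) between the endpoints.
Interpolate at f = 1/2 with slerp weights a = sin((1−f)δ)/sin δ ≈ 1.360, b = sin(fδ)/sin δ ≈ 1.360.
p = a·p₁ + b·p₂ ≈ (0.196, 0.341, -0.919); φ = arcsin(p_z) ≈ -66.84°, λ = atan2(p_y, p_x) ≈ 60.13°.

≈ lat 67°S, lon 60°E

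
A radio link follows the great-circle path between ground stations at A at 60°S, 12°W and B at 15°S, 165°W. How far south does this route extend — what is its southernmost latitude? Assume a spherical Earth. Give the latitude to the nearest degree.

The great circle lies in the plane with unit normal n̂ = (p₁ × p₂)/|p₁ × p₂|.
Here n̂_z ≈ -0.224; the vertex latitude is φ_max = arccos|n̂_z| ≈ 77.1°.
Check via Clairaut: cos φ_max = |cos φ₁| · sin C = cos(60.0°)·sin(153.4°) ≈ 0.224, again giving ≈ 77.1°.

≈ 77°S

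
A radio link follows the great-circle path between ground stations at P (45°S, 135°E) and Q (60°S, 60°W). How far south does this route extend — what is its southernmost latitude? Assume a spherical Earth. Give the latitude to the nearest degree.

≈ 85°S

The great circle lies in the plane with unit normal n̂ = (p₁ × p₂)/|p₁ × p₂|.
Here n̂_z ≈ +0.095; the vertex latitude is φ_max = arccos|n̂_z| ≈ 84.5°.
Check via Clairaut: cos φ_max = |cos φ₁| · sin C = cos(45.0°)·sin(172.3°) ≈ 0.095, again giving ≈ 84.5°.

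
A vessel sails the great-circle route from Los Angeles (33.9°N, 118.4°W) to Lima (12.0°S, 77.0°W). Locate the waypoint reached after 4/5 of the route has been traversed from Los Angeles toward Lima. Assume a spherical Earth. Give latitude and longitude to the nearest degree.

≈ 3°S, 85°W

Write both endpoints as unit vectors p₁, p₂ with components (cos φ cos λ, cos φ sin λ, sin φ).
The central angle between the endpoints is δ = arccos(p₁·p₂) ≈ 1.055 rad (60.5°).
Interpolate at f = 4/5 with slerp weights a = sin((1−f)δ)/sin δ ≈ 0.241, b = sin(fδ)/sin δ ≈ 0.859.
p = a·p₁ + b·p₂ ≈ (0.094, -0.995, -0.044); φ = arcsin(p_z) ≈ -2.54°, λ = atan2(p_y, p_x) ≈ -84.60°.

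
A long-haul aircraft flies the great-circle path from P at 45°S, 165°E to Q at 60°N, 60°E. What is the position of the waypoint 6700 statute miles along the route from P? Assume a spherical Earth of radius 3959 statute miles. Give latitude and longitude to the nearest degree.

Write both endpoints as unit vectors p₁, p₂ with components (cos φ cos λ, cos φ sin λ, sin φ).
The central angle between the endpoints is δ = arccos(p₁·p₂) ≈ 2.352 rad (134.7°). The total great-circle distance is δ·R ≈ 2.352 × 3959 ≈ 9310 mi, so the target fraction is f = 6700/9310 ≈ 0.720.
Interpolate at f ≈ 0.720 with slerp weights a = sin((1−f)δ)/sin δ ≈ 0.862, b = sin(fδ)/sin δ ≈ 1.397.
p = a·p₁ + b·p₂ ≈ (-0.240, 0.763, 0.600); φ = arcsin(p_z) ≈ 36.90°, λ = atan2(p_y, p_x) ≈ 107.44°.

≈ 37°N, 107°E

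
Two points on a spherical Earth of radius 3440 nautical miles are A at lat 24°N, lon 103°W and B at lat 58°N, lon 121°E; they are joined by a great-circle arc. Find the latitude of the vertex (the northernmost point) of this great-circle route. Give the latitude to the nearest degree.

The great circle lies in the plane with unit normal n̂ = (p₁ × p₂)/|p₁ × p₂|.
Here n̂_z ≈ -0.336; the vertex latitude is φ_max = arccos|n̂_z| ≈ 70.3°.

≈ 70°N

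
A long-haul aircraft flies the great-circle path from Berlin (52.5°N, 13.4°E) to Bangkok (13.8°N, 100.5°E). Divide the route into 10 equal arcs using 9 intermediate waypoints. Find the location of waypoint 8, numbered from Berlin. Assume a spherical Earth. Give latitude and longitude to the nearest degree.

≈ (26°N, 90°E)

Convert each endpoint to a unit vector on the sphere (x = cos φ cos λ, y = cos φ sin λ, z = sin φ).
The central angle between the endpoints is δ = arccos(p₁·p₂) ≈ 1.350 rad (77.3°).
Interpolate at f = 8/10 with slerp weights a = sin((1−f)δ)/sin δ ≈ 0.273, b = sin(fδ)/sin δ ≈ 0.904.
p = a·p₁ + b·p₂ ≈ (0.002, 0.902, 0.432); φ = arcsin(p_z) ≈ 25.62°, λ = atan2(p_y, p_x) ≈ 89.88°.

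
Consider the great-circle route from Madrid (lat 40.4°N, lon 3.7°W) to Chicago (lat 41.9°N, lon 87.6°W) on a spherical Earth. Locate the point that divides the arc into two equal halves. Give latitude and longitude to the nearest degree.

≈ lat 50°N, lon 45°W

Write both endpoints as unit vectors p₁, p₂ with components (cos φ cos λ, cos φ sin λ, sin φ).
The central angle between the endpoints is δ = arccos(p₁·p₂) ≈ 1.055 rad (60.5°).
Interpolate at f = 1/2 with slerp weights a = sin((1−f)δ)/sin δ ≈ 0.579, b = sin(fδ)/sin δ ≈ 0.579.
p = a·p₁ + b·p₂ ≈ (0.458, -0.459, 0.762); φ = arcsin(p_z) ≈ 49.60°, λ = atan2(p_y, p_x) ≈ -45.06°.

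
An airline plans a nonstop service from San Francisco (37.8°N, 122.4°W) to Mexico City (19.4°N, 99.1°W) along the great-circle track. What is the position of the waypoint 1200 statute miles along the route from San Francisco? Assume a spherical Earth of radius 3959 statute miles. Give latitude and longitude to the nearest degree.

≈ (27°N, 107°W)

Convert each endpoint to a unit vector on the sphere (x = cos φ cos λ, y = cos φ sin λ, z = sin φ).
The central angle between the endpoints is δ = arccos(p₁·p₂) ≈ 0.478 rad (27.4°). The total great-circle distance is δ·R ≈ 0.478 × 3959 ≈ 1891 mi, so the target fraction is f = 1200/1891 ≈ 0.635.
Interpolate at f ≈ 0.635 with slerp weights a = sin((1−f)δ)/sin δ ≈ 0.378, b = sin(fδ)/sin δ ≈ 0.649.
p = a·p₁ + b·p₂ ≈ (-0.257, -0.857, 0.447); φ = arcsin(p_z) ≈ 26.56°, λ = atan2(p_y, p_x) ≈ -106.68°.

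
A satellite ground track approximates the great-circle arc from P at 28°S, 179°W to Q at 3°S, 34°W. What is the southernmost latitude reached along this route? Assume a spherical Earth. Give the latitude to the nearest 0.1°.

The great circle lies in the plane with unit normal n̂ = (p₁ × p₂)/|p₁ × p₂|.
Here n̂_z ≈ +0.706; the vertex latitude is φ_max = arccos|n̂_z| ≈ 45.1°.
Check via Clairaut: cos φ_max = |cos φ₁| · sin C = cos(28.0°)·sin(126.9°) ≈ 0.706, again giving ≈ 45.1°.

≈ 45.1°S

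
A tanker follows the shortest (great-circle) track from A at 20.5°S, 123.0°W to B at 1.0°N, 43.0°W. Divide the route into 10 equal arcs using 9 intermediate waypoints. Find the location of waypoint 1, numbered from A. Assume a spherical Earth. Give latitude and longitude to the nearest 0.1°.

The haversine formula gives a central angle δ ≈ 1.414 rad (81.0°) between the endpoints.
Interpolate at f = 1/10 with slerp weights a = sin((1−f)δ)/sin δ ≈ 0.968, b = sin(fδ)/sin δ ≈ 0.143.
p = a·p₁ + b·p₂ ≈ (-0.389, -0.857, -0.336); φ = arcsin(p_z) ≈ -19.66°, λ = atan2(p_y, p_x) ≈ -114.42°.

≈ 19.7°S, 114.4°W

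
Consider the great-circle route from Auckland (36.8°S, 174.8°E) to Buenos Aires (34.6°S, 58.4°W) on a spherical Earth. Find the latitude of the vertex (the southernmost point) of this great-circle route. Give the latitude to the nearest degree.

≈ 58°S

The great circle lies in the plane with unit normal n̂ = (p₁ × p₂)/|p₁ × p₂|.
Here n̂_z ≈ +0.529; the vertex latitude is φ_max = arccos|n̂_z| ≈ 58.1°.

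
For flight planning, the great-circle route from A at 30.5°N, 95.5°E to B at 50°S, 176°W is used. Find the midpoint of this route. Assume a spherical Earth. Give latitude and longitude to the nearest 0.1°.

≈ 13.4°S, 131.7°E

Write both endpoints as unit vectors p₁, p₂ with components (cos φ cos λ, cos φ sin λ, sin φ).
The central angle between the endpoints is δ = arccos(p₁·p₂) ≈ 1.954 rad (112.0°).
Interpolate at f = 1/2 with slerp weights a = sin((1−f)δ)/sin δ ≈ 0.894, b = sin(fδ)/sin δ ≈ 0.894.
p = a·p₁ + b·p₂ ≈ (-0.647, 0.727, -0.231); φ = arcsin(p_z) ≈ -13.36°, λ = atan2(p_y, p_x) ≈ 131.68°.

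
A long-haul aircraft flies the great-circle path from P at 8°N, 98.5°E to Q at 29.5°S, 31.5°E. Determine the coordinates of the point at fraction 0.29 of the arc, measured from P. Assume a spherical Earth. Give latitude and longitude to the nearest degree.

Convert each endpoint to a unit vector on the sphere (x = cos φ cos λ, y = cos φ sin λ, z = sin φ).
The central angle between the endpoints is δ = arccos(p₁·p₂) ≈ 1.299 rad (74.4°).
Interpolate at f = 0.29 with slerp weights a = sin((1−f)δ)/sin δ ≈ 0.827, b = sin(fδ)/sin δ ≈ 0.382.
p = a·p₁ + b·p₂ ≈ (0.162, 0.984, -0.073); φ = arcsin(p_z) ≈ -4.18°, λ = atan2(p_y, p_x) ≈ 80.63°.

≈ 4°S, 81°E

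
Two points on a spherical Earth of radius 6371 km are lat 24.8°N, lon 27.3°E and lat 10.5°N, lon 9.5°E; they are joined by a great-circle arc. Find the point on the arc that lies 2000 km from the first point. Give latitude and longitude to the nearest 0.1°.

≈ lat 13.3°N, lon 12.6°E

Convert each endpoint to a unit vector on the sphere (x = cos φ cos λ, y = cos φ sin λ, z = sin φ).
The central angle between the endpoints is δ = arccos(p₁·p₂) ≈ 0.386 rad (22.1°). The total great-circle distance is δ·R ≈ 0.386 × 6371 ≈ 2461 km, so the target fraction is f = 2000/2461 ≈ 0.813.
Interpolate at f ≈ 0.813 with slerp weights a = sin((1−f)δ)/sin δ ≈ 0.192, b = sin(fδ)/sin δ ≈ 0.819.
p = a·p₁ + b·p₂ ≈ (0.950, 0.213, 0.230); φ = arcsin(p_z) ≈ 13.29°, λ = atan2(p_y, p_x) ≈ 12.64°.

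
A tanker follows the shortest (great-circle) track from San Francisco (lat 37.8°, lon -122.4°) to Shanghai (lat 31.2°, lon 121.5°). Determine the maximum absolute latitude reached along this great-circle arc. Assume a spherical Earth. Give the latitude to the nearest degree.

≈ 53°

The great circle lies in the plane with unit normal n̂ = (p₁ × p₂)/|p₁ × p₂|.
Here n̂_z ≈ -0.607; the vertex latitude is φ_max = arccos|n̂_z| ≈ 52.6°.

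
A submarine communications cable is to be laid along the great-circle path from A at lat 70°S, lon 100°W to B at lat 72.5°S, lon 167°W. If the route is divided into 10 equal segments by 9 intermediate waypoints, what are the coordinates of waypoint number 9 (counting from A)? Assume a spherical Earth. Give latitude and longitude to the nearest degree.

Write both endpoints as unit vectors p₁, p₂ with components (cos φ cos λ, cos φ sin λ, sin φ).
The central angle between the endpoints is δ = arccos(p₁·p₂) ≈ 0.359 rad (20.5°).
Interpolate at f = 9/10 with slerp weights a = sin((1−f)δ)/sin δ ≈ 0.102, b = sin(fδ)/sin δ ≈ 0.904.
p = a·p₁ + b·p₂ ≈ (-0.271, -0.096, -0.958); φ = arcsin(p_z) ≈ -73.31°, λ = atan2(p_y, p_x) ≈ -160.57°.

≈ lat 73°S, lon 161°W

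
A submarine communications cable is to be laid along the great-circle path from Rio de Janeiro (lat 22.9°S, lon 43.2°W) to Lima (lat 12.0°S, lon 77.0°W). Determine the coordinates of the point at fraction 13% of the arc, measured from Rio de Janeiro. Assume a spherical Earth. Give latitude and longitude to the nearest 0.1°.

From cos δ = sin φ₁ sin φ₂ + cos φ₁ cos φ₂ cos Δλ, the central angle is δ ≈ 0.592 rad (33.9°).
Interpolate at f = 0.13 with slerp weights a = sin((1−f)δ)/sin δ ≈ 0.883, b = sin(fδ)/sin δ ≈ 0.138.
p = a·p₁ + b·p₂ ≈ (0.623, -0.688, -0.372); φ = arcsin(p_z) ≈ -21.85°, λ = atan2(p_y, p_x) ≈ -47.83°.

≈ lat 21.8°S, lon 47.8°W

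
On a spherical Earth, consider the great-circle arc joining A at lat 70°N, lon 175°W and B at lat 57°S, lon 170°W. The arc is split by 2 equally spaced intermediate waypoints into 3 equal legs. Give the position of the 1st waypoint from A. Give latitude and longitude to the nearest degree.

Write both endpoints as unit vectors p₁, p₂ with components (cos φ cos λ, cos φ sin λ, sin φ).
The central angle between the endpoints is δ = arccos(p₁·p₂) ≈ 2.217 rad (127.1°).
Interpolate at f = 1/3 with slerp weights a = sin((1−f)δ)/sin δ ≈ 1.248, b = sin(fδ)/sin δ ≈ 0.844.
p = a·p₁ + b·p₂ ≈ (-0.878, -0.117, 0.464); φ = arcsin(p_z) ≈ 27.68°, λ = atan2(p_y, p_x) ≈ -172.41°.

≈ lat 28°N, lon 172°W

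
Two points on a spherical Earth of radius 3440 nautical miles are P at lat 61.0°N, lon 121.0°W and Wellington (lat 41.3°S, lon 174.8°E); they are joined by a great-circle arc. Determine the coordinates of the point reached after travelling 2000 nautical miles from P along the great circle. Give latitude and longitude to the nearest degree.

From cos δ = sin φ₁ sin φ₂ + cos φ₁ cos φ₂ cos Δλ, the central angle is δ ≈ 2.003 rad (114.8°). The total great-circle distance is δ·R ≈ 2.003 × 3440 ≈ 6890 nmi, so the target fraction is f = 2000/6890 ≈ 0.290.
Interpolate at f ≈ 0.290 with slerp weights a = sin((1−f)δ)/sin δ ≈ 1.089, b = sin(fδ)/sin δ ≈ 0.605.
p = a·p₁ + b·p₂ ≈ (-0.724, -0.411, 0.553); φ = arcsin(p_z) ≈ 33.59°, λ = atan2(p_y, p_x) ≈ -150.41°.

≈ lat 34°N, lon 150°W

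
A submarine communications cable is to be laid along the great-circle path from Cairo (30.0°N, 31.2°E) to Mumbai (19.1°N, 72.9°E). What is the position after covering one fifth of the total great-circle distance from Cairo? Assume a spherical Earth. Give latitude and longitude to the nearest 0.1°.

≈ 28.8°N, 40.1°E

The haversine formula gives a central angle δ ≈ 0.685 rad (39.2°) between the endpoints.
Interpolate at f = 1/5 with slerp weights a = sin((1−f)δ)/sin δ ≈ 0.823, b = sin(fδ)/sin δ ≈ 0.216.
p = a·p₁ + b·p₂ ≈ (0.670, 0.564, 0.482); φ = arcsin(p_z) ≈ 28.84°, λ = atan2(p_y, p_x) ≈ 40.11°.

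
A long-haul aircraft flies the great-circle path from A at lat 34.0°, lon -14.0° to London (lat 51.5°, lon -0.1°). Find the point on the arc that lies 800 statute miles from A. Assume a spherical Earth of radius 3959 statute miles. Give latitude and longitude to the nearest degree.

Convert each endpoint to a unit vector on the sphere (x = cos φ cos λ, y = cos φ sin λ, z = sin φ).
The central angle between the endpoints is δ = arccos(p₁·p₂) ≈ 0.352 rad (20.2°). The total great-circle distance is δ·R ≈ 0.352 × 3959 ≈ 1394 mi, so the target fraction is f = 800/1394 ≈ 0.574.
Interpolate at f ≈ 0.574 with slerp weights a = sin((1−f)δ)/sin δ ≈ 0.434, b = sin(fδ)/sin δ ≈ 0.582.
p = a·p₁ + b·p₂ ≈ (0.711, -0.088, 0.698); φ = arcsin(p_z) ≈ 44.25°, λ = atan2(p_y, p_x) ≈ -7.02°.

≈ lat 44°, lon -7°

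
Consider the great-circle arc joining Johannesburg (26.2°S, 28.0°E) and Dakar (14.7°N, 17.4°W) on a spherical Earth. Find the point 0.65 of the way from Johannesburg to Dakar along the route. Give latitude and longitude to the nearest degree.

Write both endpoints as unit vectors p₁, p₂ with components (cos φ cos λ, cos φ sin λ, sin φ).
The central angle between the endpoints is δ = arccos(p₁·p₂) ≈ 1.050 rad (60.2°).
Interpolate at f = 0.65 with slerp weights a = sin((1−f)δ)/sin δ ≈ 0.414, b = sin(fδ)/sin δ ≈ 0.727.
p = a·p₁ + b·p₂ ≈ (0.999, -0.036, 0.002); φ = arcsin(p_z) ≈ 0.09°, λ = atan2(p_y, p_x) ≈ -2.05°.

≈ 0°N, 2°W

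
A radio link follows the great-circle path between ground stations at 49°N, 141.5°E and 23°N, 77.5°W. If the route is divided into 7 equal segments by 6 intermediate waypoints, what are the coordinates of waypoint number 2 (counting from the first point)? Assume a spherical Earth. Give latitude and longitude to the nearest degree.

≈ 66°N, 174°W

Convert each endpoint to a unit vector on the sphere (x = cos φ cos λ, y = cos φ sin λ, z = sin φ).
The central angle between the endpoints is δ = arccos(p₁·p₂) ≈ 1.746 rad (100.0°).
Interpolate at f = 2/7 with slerp weights a = sin((1−f)δ)/sin δ ≈ 0.963, b = sin(fδ)/sin δ ≈ 0.486.
p = a·p₁ + b·p₂ ≈ (-0.398, -0.043, 0.917); φ = arcsin(p_z) ≈ 66.43°, λ = atan2(p_y, p_x) ≈ -173.77°.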